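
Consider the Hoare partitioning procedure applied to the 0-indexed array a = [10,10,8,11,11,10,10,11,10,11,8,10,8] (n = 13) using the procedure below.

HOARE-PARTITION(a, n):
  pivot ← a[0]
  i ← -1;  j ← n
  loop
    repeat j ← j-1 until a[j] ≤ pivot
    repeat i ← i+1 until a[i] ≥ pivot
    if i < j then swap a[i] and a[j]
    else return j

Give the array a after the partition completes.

pivot = a[0] = 10; i = -1, j = 13
j→12 (a[12]=8≤10), i→0 (a[0]=10≥10); i<j, swap → [8,10,8,11,11,10,10,11,10,11,8,10,10]
j→11 (a[11]=10≤10), i→1 (a[1]=10≥10); i<j, swap → [8,10,8,11,11,10,10,11,10,11,8,10,10]
j→10 (a[10]=8≤10), i→3 (a[3]=11≥10); i<j, swap → [8,10,8,8,11,10,10,11,10,11,11,10,10]
j→8 (a[8]=10≤10), i→4 (a[4]=11≥10); i<j, swap → [8,10,8,8,10,10,10,11,11,11,11,10,10]
j→6 (a[6]=10≤10), i→5 (a[5]=10≥10); i<j, swap → [8,10,8,8,10,10,10,11,11,11,11,10,10]
j→5, i→6; i≥j, return j=5. a = [8,10,8,8,10,10,10,11,11,11,11,10,10]

[8,10,8,8,10,10,10,11,11,11,11,10,10]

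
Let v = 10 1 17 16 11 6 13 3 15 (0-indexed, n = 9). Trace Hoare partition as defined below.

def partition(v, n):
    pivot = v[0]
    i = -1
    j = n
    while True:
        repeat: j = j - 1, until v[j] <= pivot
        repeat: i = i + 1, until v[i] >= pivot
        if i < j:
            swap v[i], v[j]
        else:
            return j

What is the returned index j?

pivot=10
j stops at 7 (3), i stops at 0 (10); swap ⇒ 3 1 17 16 11 6 13 10 15
j stops at 5 (6), i stops at 2 (17); swap ⇒ 3 1 6 16 11 17 13 10 15
j stops at 2, i stops at 3; i≥j ⇒ return 2. v=3 1 6 16 11 17 13 10 15

2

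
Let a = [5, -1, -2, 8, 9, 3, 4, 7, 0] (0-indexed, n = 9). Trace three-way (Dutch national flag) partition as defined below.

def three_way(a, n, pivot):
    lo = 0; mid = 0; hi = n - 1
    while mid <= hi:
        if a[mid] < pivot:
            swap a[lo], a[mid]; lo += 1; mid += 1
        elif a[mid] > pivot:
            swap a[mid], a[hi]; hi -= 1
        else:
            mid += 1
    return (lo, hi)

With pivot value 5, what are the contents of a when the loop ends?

pivot = 5; lo=0, mid=0, hi=8
a[mid]=5=5: mid=1
a[mid]=-1<5: swap a[0],a[1]; lo=1,mid=2 → [-1, 5, -2, 8, 9, 3, 4, 7, 0]
a[mid]=-2<5: swap a[1],a[2]; lo=2,mid=3 → [-1, -2, 5, 8, 9, 3, 4, 7, 0]
a[mid]=8>5: swap a[3],a[8]; hi=7 → [-1, -2, 5, 0, 9, 3, 4, 7, 8]
a[mid]=0<5: swap a[2],a[3]; lo=3,mid=4 → [-1, -2, 0, 5, 9, 3, 4, 7, 8]
a[mid]=9>5: swap a[4],a[7]; hi=6 → [-1, -2, 0, 5, 7, 3, 4, 9, 8]
a[mid]=7>5: swap a[4],a[6]; hi=5 → [-1, -2, 0, 5, 4, 3, 7, 9, 8]
a[mid]=4<5: swap a[3],a[4]; lo=4,mid=5 → [-1, -2, 0, 4, 5, 3, 7, 9, 8]
a[mid]=3<5: swap a[4],a[5]; lo=5,mid=6 → [-1, -2, 0, 4, 3, 5, 7, 9, 8]
end: lo=5, hi=5; a = [-1, -2, 0, 4, 3, 5, 7, 9, 8]

[-1, -2, 0, 4, 3, 5, 7, 9, 8]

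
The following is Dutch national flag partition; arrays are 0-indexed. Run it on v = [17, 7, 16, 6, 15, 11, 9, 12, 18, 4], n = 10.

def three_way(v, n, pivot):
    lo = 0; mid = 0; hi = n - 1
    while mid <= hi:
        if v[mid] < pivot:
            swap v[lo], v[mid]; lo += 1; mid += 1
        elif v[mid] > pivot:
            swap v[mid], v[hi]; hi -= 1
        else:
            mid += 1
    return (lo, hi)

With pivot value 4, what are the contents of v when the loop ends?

pivot = 4; lo=0, mid=0, hi=9
v[mid]=17>4: swap v[0],v[9]; hi=8 → [4, 7, 16, 6, 15, 11, 9, 12, 18, 17]
v[mid]=4=4: mid=1
v[mid]=7>4: swap v[1],v[8]; hi=7 → [4, 18, 16, 6, 15, 11, 9, 12, 7, 17]
v[mid]=18>4: swap v[1],v[7]; hi=6 → [4, 12, 16, 6, 15, 11, 9, 18, 7, 17]
v[mid]=12>4: swap v[1],v[6]; hi=5 → [4, 9, 16, 6, 15, 11, 12, 18, 7, 17]
v[mid]=9>4: swap v[1],v[5]; hi=4 → [4, 11, 16, 6, 15, 9, 12, 18, 7, 17]
v[mid]=11>4: swap v[1],v[4]; hi=3 → [4, 15, 16, 6, 11, 9, 12, 18, 7, 17]
v[mid]=15>4: swap v[1],v[3]; hi=2 → [4, 6, 16, 15, 11, 9, 12, 18, 7, 17]
v[mid]=6>4: swap v[1],v[2]; hi=1 → [4, 16, 6, 15, 11, 9, 12, 18, 7, 17]
v[mid]=16>4: swap v[1],v[1]; hi=0 → [4, 16, 6, 15, 11, 9, 12, 18, 7, 17]
end: lo=0, hi=0; v = [4, 16, 6, 15, 11, 9, 12, 18, 7, 17]

[4, 16, 6, 15, 11, 9, 12, 18, 7, 17]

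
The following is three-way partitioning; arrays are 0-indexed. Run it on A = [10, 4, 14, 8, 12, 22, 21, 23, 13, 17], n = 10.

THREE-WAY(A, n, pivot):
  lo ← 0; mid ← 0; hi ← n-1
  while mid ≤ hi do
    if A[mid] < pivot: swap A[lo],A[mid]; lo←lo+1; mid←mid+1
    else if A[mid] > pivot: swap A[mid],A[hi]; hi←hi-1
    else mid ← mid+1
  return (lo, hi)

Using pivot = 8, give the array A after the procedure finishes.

lo=0 mid=0 hi=9
10>8: swap(0,9), hi=8 ⇒ [17, 4, 14, 8, 12, 22, 21, 23, 13, 10]
17>8: swap(0,8), hi=7 ⇒ [13, 4, 14, 8, 12, 22, 21, 23, 17, 10]
13>8: swap(0,7), hi=6 ⇒ [23, 4, 14, 8, 12, 22, 21, 13, 17, 10]
23>8: swap(0,6), hi=5 ⇒ [21, 4, 14, 8, 12, 22, 23, 13, 17, 10]
21>8: swap(0,5), hi=4 ⇒ [22, 4, 14, 8, 12, 21, 23, 13, 17, 10]
22>8: swap(0,4), hi=3 ⇒ [12, 4, 14, 8, 22, 21, 23, 13, 17, 10]
12>8: swap(0,3), hi=2 ⇒ [8, 4, 14, 12, 22, 21, 23, 13, 17, 10]
8=8: mid=1
4<8: swap(0,1), lo=1 mid=2 ⇒ [4, 8, 14, 12, 22, 21, 23, 13, 17, 10]
14>8: swap(2,2), hi=1 ⇒ [4, 8, 14, 12, 22, 21, 23, 13, 17, 10]
done. lo=1 hi=1; A=[4, 8, 14, 12, 22, 21, 23, 13, 17, 10]

[4, 8, 14, 12, 22, 21, 23, 13, 17, 10]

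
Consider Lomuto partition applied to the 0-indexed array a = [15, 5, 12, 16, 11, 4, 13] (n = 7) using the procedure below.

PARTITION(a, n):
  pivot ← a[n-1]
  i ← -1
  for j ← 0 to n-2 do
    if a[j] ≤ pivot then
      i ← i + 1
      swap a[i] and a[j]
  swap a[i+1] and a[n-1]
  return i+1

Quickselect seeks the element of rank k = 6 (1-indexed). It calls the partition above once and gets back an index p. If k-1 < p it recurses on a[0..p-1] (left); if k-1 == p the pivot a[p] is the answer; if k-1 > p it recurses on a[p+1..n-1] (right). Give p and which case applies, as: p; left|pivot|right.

pivot=13, i=-1
j=0: 15>13, skip
j=1: 5≤13, i=0, swap(0,1) ⇒ [5, 15, 12, 16, 11, 4, 13]
j=2: 12≤13, i=1, swap(1,2) ⇒ [5, 12, 15, 16, 11, 4, 13]
j=3: 16>13, skip
j=4: 11≤13, i=2, swap(2,4) ⇒ [5, 12, 11, 16, 15, 4, 13]
j=5: 4≤13, i=3, swap(3,5) ⇒ [5, 12, 11, 4, 15, 16, 13]
swap(4,6) ⇒ [5, 12, 11, 4, 13, 16, 15]; return 4
p = 4; k-1 = 5 > 4 ⇒ right

4; right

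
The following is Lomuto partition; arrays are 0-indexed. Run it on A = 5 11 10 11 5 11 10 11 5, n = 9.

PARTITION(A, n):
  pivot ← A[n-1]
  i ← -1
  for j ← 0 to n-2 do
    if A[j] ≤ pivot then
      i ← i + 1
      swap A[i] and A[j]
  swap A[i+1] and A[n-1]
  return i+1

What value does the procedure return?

pivot=5, i=-1
j=0: 5≤5, i=0, swap(0,0) ⇒ 5 11 10 11 5 11 10 11 5
j=1: 11>5, skip
j=2: 10>5, skip
j=3: 11>5, skip
j=4: 5≤5, i=1, swap(1,4) ⇒ 5 5 10 11 11 11 10 11 5
j=5: 11>5, skip
j=6: 10>5, skip
j=7: 11>5, skip
swap(2,8) ⇒ 5 5 5 11 11 11 10 11 10; return 2

2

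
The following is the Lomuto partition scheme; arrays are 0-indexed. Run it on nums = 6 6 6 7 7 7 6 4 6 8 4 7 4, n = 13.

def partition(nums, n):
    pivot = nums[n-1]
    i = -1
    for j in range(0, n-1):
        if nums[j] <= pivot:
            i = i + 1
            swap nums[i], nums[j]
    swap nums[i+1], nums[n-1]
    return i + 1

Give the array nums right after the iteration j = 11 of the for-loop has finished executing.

4 4 6 7 7 7 6 6 6 8 6 7 4

pivot=4, i=-1
j=0: 6>4, skip
j=1: 6>4, skip
j=2: 6>4, skip
j=3: 7>4, skip
j=4: 7>4, skip
j=5: 7>4, skip
j=6: 6>4, skip
j=7: 4≤4, i=0, swap(0,7) ⇒ 4 6 6 7 7 7 6 6 6 8 4 7 4
j=8: 6>4, skip
j=9: 8>4, skip
j=10: 4≤4, i=1, swap(1,10) ⇒ 4 4 6 7 7 7 6 6 6 8 6 7 4
j=11: 7>4, skip
(after j=11) nums = 4 4 6 7 7 7 6 6 6 8 6 7 4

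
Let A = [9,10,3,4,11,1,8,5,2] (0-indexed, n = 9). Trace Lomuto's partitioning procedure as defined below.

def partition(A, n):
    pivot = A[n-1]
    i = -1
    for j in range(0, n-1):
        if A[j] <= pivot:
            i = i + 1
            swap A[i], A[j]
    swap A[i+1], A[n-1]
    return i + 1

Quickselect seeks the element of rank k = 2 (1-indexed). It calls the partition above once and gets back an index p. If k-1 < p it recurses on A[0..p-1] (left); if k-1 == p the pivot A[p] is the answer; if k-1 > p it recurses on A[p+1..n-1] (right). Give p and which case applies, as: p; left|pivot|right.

1; pivot

pivot=2, i=-1
j=0: 9>2, skip
j=1: 10>2, skip
j=2: 3>2, skip
j=3: 4>2, skip
j=4: 11>2, skip
j=5: 1≤2, i=0, swap(0,5) ⇒ [1,10,3,4,11,9,8,5,2]
j=6: 8>2, skip
j=7: 5>2, skip
swap(1,8) ⇒ [1,2,3,4,11,9,8,5,10]; return 1
p = 1; k-1 = 1 == 1 ⇒ pivot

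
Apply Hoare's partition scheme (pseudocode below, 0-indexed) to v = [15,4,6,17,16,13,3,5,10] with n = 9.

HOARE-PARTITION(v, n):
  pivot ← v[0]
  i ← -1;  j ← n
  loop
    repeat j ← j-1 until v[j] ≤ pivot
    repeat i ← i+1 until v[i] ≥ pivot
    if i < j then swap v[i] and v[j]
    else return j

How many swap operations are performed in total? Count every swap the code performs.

3

pivot=15
j stops at 8 (10), i stops at 0 (15); swap ⇒ [10,4,6,17,16,13,3,5,15]
j stops at 7 (5), i stops at 3 (17); swap ⇒ [10,4,6,5,16,13,3,17,15]
j stops at 6 (3), i stops at 4 (16); swap ⇒ [10,4,6,5,3,13,16,17,15]
j stops at 5, i stops at 6; i≥j ⇒ return 5. v=[10,4,6,5,3,13,16,17,15]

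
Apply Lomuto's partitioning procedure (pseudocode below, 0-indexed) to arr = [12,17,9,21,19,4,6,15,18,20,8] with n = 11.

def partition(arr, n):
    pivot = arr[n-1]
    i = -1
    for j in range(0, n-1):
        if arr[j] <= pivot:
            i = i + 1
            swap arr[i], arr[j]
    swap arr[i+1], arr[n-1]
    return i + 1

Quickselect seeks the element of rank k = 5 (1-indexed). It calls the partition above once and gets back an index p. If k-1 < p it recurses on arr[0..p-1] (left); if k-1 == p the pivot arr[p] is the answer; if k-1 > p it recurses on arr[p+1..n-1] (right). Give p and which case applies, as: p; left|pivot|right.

pivot=8, i=-1
j=0: 12>8, skip
j=1: 17>8, skip
j=2: 9>8, skip
j=3: 21>8, skip
j=4: 19>8, skip
j=5: 4≤8, i=0, swap(0,5) ⇒ [4,17,9,21,19,12,6,15,18,20,8]
j=6: 6≤8, i=1, swap(1,6) ⇒ [4,6,9,21,19,12,17,15,18,20,8]
j=7: 15>8, skip
j=8: 18>8, skip
j=9: 20>8, skip
swap(2,10) ⇒ [4,6,8,21,19,12,17,15,18,20,9]; return 2
p = 2; k-1 = 4 > 2 ⇒ right

2; right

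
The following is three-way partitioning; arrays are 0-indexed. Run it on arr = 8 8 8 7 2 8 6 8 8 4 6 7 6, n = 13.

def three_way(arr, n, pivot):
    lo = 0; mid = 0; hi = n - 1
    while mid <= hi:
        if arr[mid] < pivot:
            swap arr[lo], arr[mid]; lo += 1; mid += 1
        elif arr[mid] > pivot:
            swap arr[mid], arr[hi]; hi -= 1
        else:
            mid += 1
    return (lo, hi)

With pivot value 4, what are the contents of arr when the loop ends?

2 4 7 8 8 6 8 8 8 6 7 6 8

pivot = 4; lo=0, mid=0, hi=12
arr[mid]=8>4: swap arr[0],arr[12]; hi=11 → 6 8 8 7 2 8 6 8 8 4 6 7 8
arr[mid]=6>4: swap arr[0],arr[11]; hi=10 → 7 8 8 7 2 8 6 8 8 4 6 6 8
arr[mid]=7>4: swap arr[0],arr[10]; hi=9 → 6 8 8 7 2 8 6 8 8 4 7 6 8
arr[mid]=6>4: swap arr[0],arr[9]; hi=8 → 4 8 8 7 2 8 6 8 8 6 7 6 8
arr[mid]=4=4: mid=1
arr[mid]=8>4: swap arr[1],arr[8]; hi=7 → 4 8 8 7 2 8 6 8 8 6 7 6 8
arr[mid]=8>4: swap arr[1],arr[7]; hi=6 → 4 8 8 7 2 8 6 8 8 6 7 6 8
arr[mid]=8>4: swap arr[1],arr[6]; hi=5 → 4 6 8 7 2 8 8 8 8 6 7 6 8
arr[mid]=6>4: swap arr[1],arr[5]; hi=4 → 4 8 8 7 2 6 8 8 8 6 7 6 8
arr[mid]=8>4: swap arr[1],arr[4]; hi=3 → 4 2 8 7 8 6 8 8 8 6 7 6 8
arr[mid]=2<4: swap arr[0],arr[1]; lo=1,mid=2 → 2 4 8 7 8 6 8 8 8 6 7 6 8
arr[mid]=8>4: swap arr[2],arr[3]; hi=2 → 2 4 7 8 8 6 8 8 8 6 7 6 8
arr[mid]=7>4: swap arr[2],arr[2]; hi=1 → 2 4 7 8 8 6 8 8 8 6 7 6 8
end: lo=1, hi=1; arr = 2 4 7 8 8 6 8 8 8 6 7 6 8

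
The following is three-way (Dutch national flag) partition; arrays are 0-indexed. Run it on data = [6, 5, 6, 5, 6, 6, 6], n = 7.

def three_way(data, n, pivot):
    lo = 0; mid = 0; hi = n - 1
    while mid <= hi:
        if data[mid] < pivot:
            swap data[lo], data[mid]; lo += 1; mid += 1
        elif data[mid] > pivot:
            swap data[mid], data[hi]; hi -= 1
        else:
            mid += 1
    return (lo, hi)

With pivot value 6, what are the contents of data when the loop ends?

lo=0 mid=0 hi=6
6=6: mid=1
5<6: swap(0,1), lo=1 mid=2 ⇒ [5, 6, 6, 5, 6, 6, 6]
6=6: mid=3
5<6: swap(1,3), lo=2 mid=4 ⇒ [5, 5, 6, 6, 6, 6, 6]
6=6: mid=5
6=6: mid=6
6=6: mid=7
done. lo=2 hi=6; data=[5, 5, 6, 6, 6, 6, 6]

[5, 5, 6, 6, 6, 6, 6]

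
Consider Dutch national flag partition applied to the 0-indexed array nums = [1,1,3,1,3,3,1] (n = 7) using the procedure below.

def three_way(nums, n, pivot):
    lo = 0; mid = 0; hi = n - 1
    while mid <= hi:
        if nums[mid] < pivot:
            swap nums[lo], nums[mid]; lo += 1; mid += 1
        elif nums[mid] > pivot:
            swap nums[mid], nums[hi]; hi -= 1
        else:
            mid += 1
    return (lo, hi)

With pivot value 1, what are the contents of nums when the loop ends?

pivot = 1; lo=0, mid=0, hi=6
nums[mid]=1=1: mid=1
nums[mid]=1=1: mid=2
nums[mid]=3>1: swap nums[2],nums[6]; hi=5 → [1,1,1,1,3,3,3]
nums[mid]=1=1: mid=3
nums[mid]=1=1: mid=4
nums[mid]=3>1: swap nums[4],nums[5]; hi=4 → [1,1,1,1,3,3,3]
nums[mid]=3>1: swap nums[4],nums[4]; hi=3 → [1,1,1,1,3,3,3]
end: lo=0, hi=3; nums = [1,1,1,1,3,3,3]

[1,1,1,1,3,3,3]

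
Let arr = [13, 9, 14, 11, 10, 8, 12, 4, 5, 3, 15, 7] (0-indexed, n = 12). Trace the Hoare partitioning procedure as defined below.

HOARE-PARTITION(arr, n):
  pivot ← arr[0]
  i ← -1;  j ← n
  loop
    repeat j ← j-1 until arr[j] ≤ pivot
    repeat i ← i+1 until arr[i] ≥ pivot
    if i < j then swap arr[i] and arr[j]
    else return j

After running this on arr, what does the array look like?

pivot = arr[0] = 13; i = -1, j = 12
j→11 (arr[11]=7≤13), i→0 (arr[0]=13≥13); i<j, swap → [7, 9, 14, 11, 10, 8, 12, 4, 5, 3, 15, 13]
j→9 (arr[9]=3≤13), i→2 (arr[2]=14≥13); i<j, swap → [7, 9, 3, 11, 10, 8, 12, 4, 5, 14, 15, 13]
j→8, i→9; i≥j, return j=8. arr = [7, 9, 3, 11, 10, 8, 12, 4, 5, 14, 15, 13]

[7, 9, 3, 11, 10, 8, 12, 4, 5, 14, 15, 13]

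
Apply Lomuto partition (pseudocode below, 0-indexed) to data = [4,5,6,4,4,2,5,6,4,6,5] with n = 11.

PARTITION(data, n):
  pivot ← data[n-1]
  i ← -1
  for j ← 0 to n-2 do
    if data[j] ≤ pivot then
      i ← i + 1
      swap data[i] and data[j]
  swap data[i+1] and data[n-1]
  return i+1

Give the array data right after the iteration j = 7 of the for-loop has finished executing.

pivot=5, i=-1
j=0: 4≤5, i=0, swap(0,0) ⇒ [4,5,6,4,4,2,5,6,4,6,5]
j=1: 5≤5, i=1, swap(1,1) ⇒ [4,5,6,4,4,2,5,6,4,6,5]
j=2: 6>5, skip
j=3: 4≤5, i=2, swap(2,3) ⇒ [4,5,4,6,4,2,5,6,4,6,5]
j=4: 4≤5, i=3, swap(3,4) ⇒ [4,5,4,4,6,2,5,6,4,6,5]
j=5: 2≤5, i=4, swap(4,5) ⇒ [4,5,4,4,2,6,5,6,4,6,5]
j=6: 5≤5, i=5, swap(5,6) ⇒ [4,5,4,4,2,5,6,6,4,6,5]
j=7: 6>5, skip
(after j=7) data = [4,5,4,4,2,5,6,6,4,6,5]

[4,5,4,4,2,5,6,6,4,6,5]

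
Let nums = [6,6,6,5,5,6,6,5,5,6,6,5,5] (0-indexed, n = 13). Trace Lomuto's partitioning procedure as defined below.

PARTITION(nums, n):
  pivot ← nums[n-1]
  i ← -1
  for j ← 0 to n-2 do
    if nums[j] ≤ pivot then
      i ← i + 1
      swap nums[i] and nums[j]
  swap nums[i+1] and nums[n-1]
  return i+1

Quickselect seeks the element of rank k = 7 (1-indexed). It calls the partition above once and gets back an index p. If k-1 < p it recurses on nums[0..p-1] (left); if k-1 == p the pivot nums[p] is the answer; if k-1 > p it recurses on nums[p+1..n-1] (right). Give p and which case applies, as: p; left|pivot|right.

5; right

pivot=5, i=-1
j=0: 6>5, skip
j=1: 6>5, skip
j=2: 6>5, skip
j=3: 5≤5, i=0, swap(0,3) ⇒ [5,6,6,6,5,6,6,5,5,6,6,5,5]
j=4: 5≤5, i=1, swap(1,4) ⇒ [5,5,6,6,6,6,6,5,5,6,6,5,5]
j=5: 6>5, skip
j=6: 6>5, skip
j=7: 5≤5, i=2, swap(2,7) ⇒ [5,5,5,6,6,6,6,6,5,6,6,5,5]
j=8: 5≤5, i=3, swap(3,8) ⇒ [5,5,5,5,6,6,6,6,6,6,6,5,5]
j=9: 6>5, skip
j=10: 6>5, skip
j=11: 5≤5, i=4, swap(4,11) ⇒ [5,5,5,5,5,6,6,6,6,6,6,6,5]
swap(5,12) ⇒ [5,5,5,5,5,5,6,6,6,6,6,6,6]; return 5
p = 5; k-1 = 6 > 5 ⇒ right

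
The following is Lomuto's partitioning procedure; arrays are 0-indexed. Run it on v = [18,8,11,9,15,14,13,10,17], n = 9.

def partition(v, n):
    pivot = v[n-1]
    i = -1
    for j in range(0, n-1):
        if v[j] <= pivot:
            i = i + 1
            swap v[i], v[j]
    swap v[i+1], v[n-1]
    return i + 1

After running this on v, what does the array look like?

pivot=17, i=-1
j=0: 18>17, skip
j=1: 8≤17, i=0, swap(0,1) ⇒ [8,18,11,9,15,14,13,10,17]
j=2: 11≤17, i=1, swap(1,2) ⇒ [8,11,18,9,15,14,13,10,17]
j=3: 9≤17, i=2, swap(2,3) ⇒ [8,11,9,18,15,14,13,10,17]
j=4: 15≤17, i=3, swap(3,4) ⇒ [8,11,9,15,18,14,13,10,17]
j=5: 14≤17, i=4, swap(4,5) ⇒ [8,11,9,15,14,18,13,10,17]
j=6: 13≤17, i=5, swap(5,6) ⇒ [8,11,9,15,14,13,18,10,17]
j=7: 10≤17, i=6, swap(6,7) ⇒ [8,11,9,15,14,13,10,18,17]
swap(7,8) ⇒ [8,11,9,15,14,13,10,17,18]; return 7

[8,11,9,15,14,13,10,17,18]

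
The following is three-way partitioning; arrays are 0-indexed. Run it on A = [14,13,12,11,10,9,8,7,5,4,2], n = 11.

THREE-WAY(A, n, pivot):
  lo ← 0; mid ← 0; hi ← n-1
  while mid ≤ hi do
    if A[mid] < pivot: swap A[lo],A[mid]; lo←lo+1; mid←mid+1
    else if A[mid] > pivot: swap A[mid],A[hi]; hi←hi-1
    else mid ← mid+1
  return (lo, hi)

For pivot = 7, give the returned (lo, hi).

lo=0 mid=0 hi=10
14>7: swap(0,10), hi=9 ⇒ [2,13,12,11,10,9,8,7,5,4,14]
2<7: swap(0,0), lo=1 mid=1 ⇒ [2,13,12,11,10,9,8,7,5,4,14]
13>7: swap(1,9), hi=8 ⇒ [2,4,12,11,10,9,8,7,5,13,14]
4<7: swap(1,1), lo=2 mid=2 ⇒ [2,4,12,11,10,9,8,7,5,13,14]
12>7: swap(2,8), hi=7 ⇒ [2,4,5,11,10,9,8,7,12,13,14]
5<7: swap(2,2), lo=3 mid=3 ⇒ [2,4,5,11,10,9,8,7,12,13,14]
11>7: swap(3,7), hi=6 ⇒ [2,4,5,7,10,9,8,11,12,13,14]
7=7: mid=4
10>7: swap(4,6), hi=5 ⇒ [2,4,5,7,8,9,10,11,12,13,14]
8>7: swap(4,5), hi=4 ⇒ [2,4,5,7,9,8,10,11,12,13,14]
9>7: swap(4,4), hi=3 ⇒ [2,4,5,7,9,8,10,11,12,13,14]
done. lo=3 hi=3; A=[2,4,5,7,9,8,10,11,12,13,14]

(3, 3)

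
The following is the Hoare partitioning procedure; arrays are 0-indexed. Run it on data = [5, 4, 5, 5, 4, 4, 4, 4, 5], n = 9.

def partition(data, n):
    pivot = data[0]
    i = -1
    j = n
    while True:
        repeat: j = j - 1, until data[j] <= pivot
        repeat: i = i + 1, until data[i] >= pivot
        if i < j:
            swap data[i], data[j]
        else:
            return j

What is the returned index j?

pivot = data[0] = 5; i = -1, j = 9
j→8 (data[8]=5≤5), i→0 (data[0]=5≥5); i<j, swap → [5, 4, 5, 5, 4, 4, 4, 4, 5]
j→7 (data[7]=4≤5), i→2 (data[2]=5≥5); i<j, swap → [5, 4, 4, 5, 4, 4, 4, 5, 5]
j→6 (data[6]=4≤5), i→3 (data[3]=5≥5); i<j, swap → [5, 4, 4, 4, 4, 4, 5, 5, 5]
j→5, i→6; i≥j, return j=5. data = [5, 4, 4, 4, 4, 4, 5, 5, 5]

5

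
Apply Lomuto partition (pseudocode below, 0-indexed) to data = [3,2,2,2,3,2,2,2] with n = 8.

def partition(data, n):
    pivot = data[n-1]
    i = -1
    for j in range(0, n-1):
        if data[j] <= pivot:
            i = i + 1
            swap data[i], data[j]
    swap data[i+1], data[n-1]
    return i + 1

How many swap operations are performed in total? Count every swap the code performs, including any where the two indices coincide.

pivot = data[7] = 2; i = -1
j=0: data[0]=3 > 2 → no swap
j=1: data[1]=2 ≤ 2 → i=0, swap data[0],data[1] → [2,3,2,2,3,2,2,2]
j=2: data[2]=2 ≤ 2 → i=1, swap data[1],data[2] → [2,2,3,2,3,2,2,2]
j=3: data[3]=2 ≤ 2 → i=2, swap data[2],data[3] → [2,2,2,3,3,2,2,2]
j=4: data[4]=3 > 2 → no swap
j=5: data[5]=2 ≤ 2 → i=3, swap data[3],data[5] → [2,2,2,2,3,3,2,2]
j=6: data[6]=2 ≤ 2 → i=4, swap data[4],data[6] → [2,2,2,2,2,3,3,2]
final swap data[5],data[7] → [2,2,2,2,2,2,3,3]; return 5

6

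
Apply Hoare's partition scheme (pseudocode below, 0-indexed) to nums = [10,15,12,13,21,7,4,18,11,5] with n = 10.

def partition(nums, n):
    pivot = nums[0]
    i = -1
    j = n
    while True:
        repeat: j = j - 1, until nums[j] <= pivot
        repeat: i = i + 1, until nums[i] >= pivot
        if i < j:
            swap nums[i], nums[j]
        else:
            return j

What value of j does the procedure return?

2

pivot=10
j stops at 9 (5), i stops at 0 (10); swap ⇒ [5,15,12,13,21,7,4,18,11,10]
j stops at 6 (4), i stops at 1 (15); swap ⇒ [5,4,12,13,21,7,15,18,11,10]
j stops at 5 (7), i stops at 2 (12); swap ⇒ [5,4,7,13,21,12,15,18,11,10]
j stops at 2, i stops at 3; i≥j ⇒ return 2. nums=[5,4,7,13,21,12,15,18,11,10]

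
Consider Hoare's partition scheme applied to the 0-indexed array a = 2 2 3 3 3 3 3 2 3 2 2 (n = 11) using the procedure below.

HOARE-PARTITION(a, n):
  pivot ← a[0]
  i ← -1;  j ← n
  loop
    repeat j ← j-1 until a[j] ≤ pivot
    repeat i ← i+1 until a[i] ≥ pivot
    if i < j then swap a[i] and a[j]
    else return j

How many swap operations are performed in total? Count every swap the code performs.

3

pivot=2
j stops at 10 (2), i stops at 0 (2); swap ⇒ 2 2 3 3 3 3 3 2 3 2 2
j stops at 9 (2), i stops at 1 (2); swap ⇒ 2 2 3 3 3 3 3 2 3 2 2
j stops at 7 (2), i stops at 2 (3); swap ⇒ 2 2 2 3 3 3 3 3 3 2 2
j stops at 2, i stops at 3; i≥j ⇒ return 2. a=2 2 2 3 3 3 3 3 3 2 2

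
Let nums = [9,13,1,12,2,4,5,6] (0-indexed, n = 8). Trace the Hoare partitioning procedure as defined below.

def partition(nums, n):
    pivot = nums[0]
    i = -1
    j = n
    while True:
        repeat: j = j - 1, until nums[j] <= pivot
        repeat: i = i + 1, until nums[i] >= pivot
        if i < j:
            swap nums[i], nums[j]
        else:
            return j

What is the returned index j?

pivot = nums[0] = 9; i = -1, j = 8
j→7 (nums[7]=6≤9), i→0 (nums[0]=9≥9); i<j, swap → [6,13,1,12,2,4,5,9]
j→6 (nums[6]=5≤9), i→1 (nums[1]=13≥9); i<j, swap → [6,5,1,12,2,4,13,9]
j→5 (nums[5]=4≤9), i→3 (nums[3]=12≥9); i<j, swap → [6,5,1,4,2,12,13,9]
j→4, i→5; i≥j, return j=4. nums = [6,5,1,4,2,12,13,9]

4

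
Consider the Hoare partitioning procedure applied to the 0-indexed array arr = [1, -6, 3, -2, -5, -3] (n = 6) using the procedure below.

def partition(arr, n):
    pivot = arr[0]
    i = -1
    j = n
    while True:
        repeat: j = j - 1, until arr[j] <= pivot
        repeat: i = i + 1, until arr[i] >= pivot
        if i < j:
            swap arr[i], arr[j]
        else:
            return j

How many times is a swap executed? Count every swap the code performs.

pivot=1
j stops at 5 (-3), i stops at 0 (1); swap ⇒ [-3, -6, 3, -2, -5, 1]
j stops at 4 (-5), i stops at 2 (3); swap ⇒ [-3, -6, -5, -2, 3, 1]
j stops at 3, i stops at 4; i≥j ⇒ return 3. arr=[-3, -6, -5, -2, 3, 1]

2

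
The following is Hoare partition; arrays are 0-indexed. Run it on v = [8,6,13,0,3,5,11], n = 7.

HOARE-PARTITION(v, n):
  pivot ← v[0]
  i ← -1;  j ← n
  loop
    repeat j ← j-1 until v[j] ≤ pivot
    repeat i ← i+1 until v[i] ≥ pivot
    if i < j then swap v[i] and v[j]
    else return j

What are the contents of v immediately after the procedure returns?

[5,6,3,0,13,8,11]

pivot=8
j stops at 5 (5), i stops at 0 (8); swap ⇒ [5,6,13,0,3,8,11]
j stops at 4 (3), i stops at 2 (13); swap ⇒ [5,6,3,0,13,8,11]
j stops at 3, i stops at 4; i≥j ⇒ return 3. v=[5,6,3,0,13,8,11]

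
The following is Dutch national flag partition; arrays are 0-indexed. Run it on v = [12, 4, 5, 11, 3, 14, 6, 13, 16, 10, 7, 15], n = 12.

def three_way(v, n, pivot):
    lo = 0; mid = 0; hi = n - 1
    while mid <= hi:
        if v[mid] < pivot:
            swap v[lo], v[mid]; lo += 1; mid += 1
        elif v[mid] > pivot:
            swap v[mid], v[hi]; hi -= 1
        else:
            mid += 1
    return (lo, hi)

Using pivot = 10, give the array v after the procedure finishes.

[7, 4, 5, 3, 6, 10, 13, 16, 14, 11, 15, 12]

pivot = 10; lo=0, mid=0, hi=11
v[mid]=12>10: swap v[0],v[11]; hi=10 → [15, 4, 5, 11, 3, 14, 6, 13, 16, 10, 7, 12]
v[mid]=15>10: swap v[0],v[10]; hi=9 → [7, 4, 5, 11, 3, 14, 6, 13, 16, 10, 15, 12]
v[mid]=7<10: swap v[0],v[0]; lo=1,mid=1 → [7, 4, 5, 11, 3, 14, 6, 13, 16, 10, 15, 12]
v[mid]=4<10: swap v[1],v[1]; lo=2,mid=2 → [7, 4, 5, 11, 3, 14, 6, 13, 16, 10, 15, 12]
v[mid]=5<10: swap v[2],v[2]; lo=3,mid=3 → [7, 4, 5, 11, 3, 14, 6, 13, 16, 10, 15, 12]
v[mid]=11>10: swap v[3],v[9]; hi=8 → [7, 4, 5, 10, 3, 14, 6, 13, 16, 11, 15, 12]
v[mid]=10=10: mid=4
v[mid]=3<10: swap v[3],v[4]; lo=4,mid=5 → [7, 4, 5, 3, 10, 14, 6, 13, 16, 11, 15, 12]
v[mid]=14>10: swap v[5],v[8]; hi=7 → [7, 4, 5, 3, 10, 16, 6, 13, 14, 11, 15, 12]
v[mid]=16>10: swap v[5],v[7]; hi=6 → [7, 4, 5, 3, 10, 13, 6, 16, 14, 11, 15, 12]
v[mid]=13>10: swap v[5],v[6]; hi=5 → [7, 4, 5, 3, 10, 6, 13, 16, 14, 11, 15, 12]
v[mid]=6<10: swap v[4],v[5]; lo=5,mid=6 → [7, 4, 5, 3, 6, 10, 13, 16, 14, 11, 15, 12]
end: lo=5, hi=5; v = [7, 4, 5, 3, 6, 10, 13, 16, 14, 11, 15, 12]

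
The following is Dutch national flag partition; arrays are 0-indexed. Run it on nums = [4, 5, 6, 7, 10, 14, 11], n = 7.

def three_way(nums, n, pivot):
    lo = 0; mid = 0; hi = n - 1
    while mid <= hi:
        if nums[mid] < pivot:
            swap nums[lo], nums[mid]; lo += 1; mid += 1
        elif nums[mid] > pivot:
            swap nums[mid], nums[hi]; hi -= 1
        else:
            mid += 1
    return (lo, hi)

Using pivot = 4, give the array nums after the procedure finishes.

lo=0 mid=0 hi=6
4=4: mid=1
5>4: swap(1,6), hi=5 ⇒ [4, 11, 6, 7, 10, 14, 5]
11>4: swap(1,5), hi=4 ⇒ [4, 14, 6, 7, 10, 11, 5]
14>4: swap(1,4), hi=3 ⇒ [4, 10, 6, 7, 14, 11, 5]
10>4: swap(1,3), hi=2 ⇒ [4, 7, 6, 10, 14, 11, 5]
7>4: swap(1,2), hi=1 ⇒ [4, 6, 7, 10, 14, 11, 5]
6>4: swap(1,1), hi=0 ⇒ [4, 6, 7, 10, 14, 11, 5]
done. lo=0 hi=0; nums=[4, 6, 7, 10, 14, 11, 5]

[4, 6, 7, 10, 14, 11, 5]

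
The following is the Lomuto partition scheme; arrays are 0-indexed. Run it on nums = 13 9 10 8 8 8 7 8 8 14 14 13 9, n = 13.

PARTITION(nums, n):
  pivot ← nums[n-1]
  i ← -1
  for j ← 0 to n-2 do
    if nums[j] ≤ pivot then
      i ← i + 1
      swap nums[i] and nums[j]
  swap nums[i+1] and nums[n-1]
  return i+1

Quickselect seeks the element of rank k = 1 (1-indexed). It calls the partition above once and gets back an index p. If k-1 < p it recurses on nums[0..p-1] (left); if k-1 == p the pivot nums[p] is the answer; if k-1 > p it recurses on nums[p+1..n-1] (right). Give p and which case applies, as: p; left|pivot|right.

pivot=9, i=-1
j=0: 13>9, skip
j=1: 9≤9, i=0, swap(0,1) ⇒ 9 13 10 8 8 8 7 8 8 14 14 13 9
j=2: 10>9, skip
j=3: 8≤9, i=1, swap(1,3) ⇒ 9 8 10 13 8 8 7 8 8 14 14 13 9
j=4: 8≤9, i=2, swap(2,4) ⇒ 9 8 8 13 10 8 7 8 8 14 14 13 9
j=5: 8≤9, i=3, swap(3,5) ⇒ 9 8 8 8 10 13 7 8 8 14 14 13 9
j=6: 7≤9, i=4, swap(4,6) ⇒ 9 8 8 8 7 13 10 8 8 14 14 13 9
j=7: 8≤9, i=5, swap(5,7) ⇒ 9 8 8 8 7 8 10 13 8 14 14 13 9
j=8: 8≤9, i=6, swap(6,8) ⇒ 9 8 8 8 7 8 8 13 10 14 14 13 9
j=9: 14>9, skip
j=10: 14>9, skip
j=11: 13>9, skip
swap(7,12) ⇒ 9 8 8 8 7 8 8 9 10 14 14 13 13; return 7
p = 7; k-1 = 0 < 7 ⇒ left

7; left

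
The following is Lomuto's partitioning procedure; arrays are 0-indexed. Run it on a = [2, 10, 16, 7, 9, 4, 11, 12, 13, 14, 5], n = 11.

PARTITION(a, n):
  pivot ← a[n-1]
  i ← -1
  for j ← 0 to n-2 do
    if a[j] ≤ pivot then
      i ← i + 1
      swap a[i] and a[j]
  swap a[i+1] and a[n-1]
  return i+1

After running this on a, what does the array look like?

pivot=5, i=-1
j=0: 2≤5, i=0, swap(0,0) ⇒ [2, 10, 16, 7, 9, 4, 11, 12, 13, 14, 5]
j=1: 10>5, skip
j=2: 16>5, skip
j=3: 7>5, skip
j=4: 9>5, skip
j=5: 4≤5, i=1, swap(1,5) ⇒ [2, 4, 16, 7, 9, 10, 11, 12, 13, 14, 5]
j=6: 11>5, skip
j=7: 12>5, skip
j=8: 13>5, skip
j=9: 14>5, skip
swap(2,10) ⇒ [2, 4, 5, 7, 9, 10, 11, 12, 13, 14, 16]; return 2

[2, 4, 5, 7, 9, 10, 11, 12, 13, 14, 16]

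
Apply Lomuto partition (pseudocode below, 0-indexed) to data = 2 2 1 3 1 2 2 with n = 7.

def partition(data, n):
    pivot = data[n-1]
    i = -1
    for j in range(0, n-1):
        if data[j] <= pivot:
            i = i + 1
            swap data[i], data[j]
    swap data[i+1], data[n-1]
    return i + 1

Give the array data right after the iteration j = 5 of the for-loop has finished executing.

2 2 1 1 2 3 2

pivot = data[6] = 2; i = -1
j=0: data[0]=2 ≤ 2 → i=0, swap data[0],data[0] (no change) → 2 2 1 3 1 2 2
j=1: data[1]=2 ≤ 2 → i=1, swap data[1],data[1] (no change) → 2 2 1 3 1 2 2
j=2: data[2]=1 ≤ 2 → i=2, swap data[2],data[2] (no change) → 2 2 1 3 1 2 2
j=3: data[3]=3 > 2 → no swap
j=4: data[4]=1 ≤ 2 → i=3, swap data[3],data[4] → 2 2 1 1 3 2 2
j=5: data[5]=2 ≤ 2 → i=4, swap data[4],data[5] → 2 2 1 1 2 3 2
(after j=5) data = 2 2 1 1 2 3 2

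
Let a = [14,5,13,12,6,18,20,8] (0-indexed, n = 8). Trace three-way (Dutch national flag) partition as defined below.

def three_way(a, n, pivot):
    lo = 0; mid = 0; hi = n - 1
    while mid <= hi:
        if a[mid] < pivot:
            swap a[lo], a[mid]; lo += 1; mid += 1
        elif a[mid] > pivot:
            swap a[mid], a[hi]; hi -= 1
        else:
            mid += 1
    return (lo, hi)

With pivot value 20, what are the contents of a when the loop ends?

pivot = 20; lo=0, mid=0, hi=7
a[mid]=14<20: swap a[0],a[0]; lo=1,mid=1 → [14,5,13,12,6,18,20,8]
a[mid]=5<20: swap a[1],a[1]; lo=2,mid=2 → [14,5,13,12,6,18,20,8]
a[mid]=13<20: swap a[2],a[2]; lo=3,mid=3 → [14,5,13,12,6,18,20,8]
a[mid]=12<20: swap a[3],a[3]; lo=4,mid=4 → [14,5,13,12,6,18,20,8]
a[mid]=6<20: swap a[4],a[4]; lo=5,mid=5 → [14,5,13,12,6,18,20,8]
a[mid]=18<20: swap a[5],a[5]; lo=6,mid=6 → [14,5,13,12,6,18,20,8]
a[mid]=20=20: mid=7
a[mid]=8<20: swap a[6],a[7]; lo=7,mid=8 → [14,5,13,12,6,18,8,20]
end: lo=7, hi=7; a = [14,5,13,12,6,18,8,20]

[14,5,13,12,6,18,8,20]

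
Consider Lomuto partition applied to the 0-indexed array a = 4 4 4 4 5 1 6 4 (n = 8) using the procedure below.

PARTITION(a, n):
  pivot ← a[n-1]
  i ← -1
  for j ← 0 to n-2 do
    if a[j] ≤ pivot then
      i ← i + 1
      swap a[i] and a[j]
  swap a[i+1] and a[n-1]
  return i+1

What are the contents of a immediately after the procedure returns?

4 4 4 4 1 4 6 5

pivot = a[7] = 4; i = -1
j=0: a[0]=4 ≤ 4 → i=0, swap a[0],a[0] (no change) → 4 4 4 4 5 1 6 4
j=1: a[1]=4 ≤ 4 → i=1, swap a[1],a[1] (no change) → 4 4 4 4 5 1 6 4
j=2: a[2]=4 ≤ 4 → i=2, swap a[2],a[2] (no change) → 4 4 4 4 5 1 6 4
j=3: a[3]=4 ≤ 4 → i=3, swap a[3],a[3] (no change) → 4 4 4 4 5 1 6 4
j=4: a[4]=5 > 4 → no swap
j=5: a[5]=1 ≤ 4 → i=4, swap a[4],a[5] → 4 4 4 4 1 5 6 4
j=6: a[6]=6 > 4 → no swap
final swap a[5],a[7] → 4 4 4 4 1 4 6 5; return 5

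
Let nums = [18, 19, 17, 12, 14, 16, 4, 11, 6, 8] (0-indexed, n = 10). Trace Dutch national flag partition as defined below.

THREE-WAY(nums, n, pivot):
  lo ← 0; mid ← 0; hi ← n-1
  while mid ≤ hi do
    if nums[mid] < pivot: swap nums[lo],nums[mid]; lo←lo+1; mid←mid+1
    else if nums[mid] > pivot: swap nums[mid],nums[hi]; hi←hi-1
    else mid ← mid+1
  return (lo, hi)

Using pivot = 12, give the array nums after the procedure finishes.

[8, 6, 11, 4, 12, 16, 14, 17, 19, 18]

pivot = 12; lo=0, mid=0, hi=9
nums[mid]=18>12: swap nums[0],nums[9]; hi=8 → [8, 19, 17, 12, 14, 16, 4, 11, 6, 18]
nums[mid]=8<12: swap nums[0],nums[0]; lo=1,mid=1 → [8, 19, 17, 12, 14, 16, 4, 11, 6, 18]
nums[mid]=19>12: swap nums[1],nums[8]; hi=7 → [8, 6, 17, 12, 14, 16, 4, 11, 19, 18]
nums[mid]=6<12: swap nums[1],nums[1]; lo=2,mid=2 → [8, 6, 17, 12, 14, 16, 4, 11, 19, 18]
nums[mid]=17>12: swap nums[2],nums[7]; hi=6 → [8, 6, 11, 12, 14, 16, 4, 17, 19, 18]
nums[mid]=11<12: swap nums[2],nums[2]; lo=3,mid=3 → [8, 6, 11, 12, 14, 16, 4, 17, 19, 18]
nums[mid]=12=12: mid=4
nums[mid]=14>12: swap nums[4],nums[6]; hi=5 → [8, 6, 11, 12, 4, 16, 14, 17, 19, 18]
nums[mid]=4<12: swap nums[3],nums[4]; lo=4,mid=5 → [8, 6, 11, 4, 12, 16, 14, 17, 19, 18]
nums[mid]=16>12: swap nums[5],nums[5]; hi=4 → [8, 6, 11, 4, 12, 16, 14, 17, 19, 18]
end: lo=4, hi=4; nums = [8, 6, 11, 4, 12, 16, 14, 17, 19, 18]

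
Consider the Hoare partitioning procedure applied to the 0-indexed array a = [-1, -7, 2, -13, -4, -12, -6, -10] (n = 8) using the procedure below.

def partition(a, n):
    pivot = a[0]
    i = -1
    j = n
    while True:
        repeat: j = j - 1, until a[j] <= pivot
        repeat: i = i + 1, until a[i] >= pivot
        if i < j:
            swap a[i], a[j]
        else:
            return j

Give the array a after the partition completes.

pivot = a[0] = -1; i = -1, j = 8
j→7 (a[7]=-10≤-1), i→0 (a[0]=-1≥-1); i<j, swap → [-10, -7, 2, -13, -4, -12, -6, -1]
j→6 (a[6]=-6≤-1), i→2 (a[2]=2≥-1); i<j, swap → [-10, -7, -6, -13, -4, -12, 2, -1]
j→5, i→6; i≥j, return j=5. a = [-10, -7, -6, -13, -4, -12, 2, -1]

[-10, -7, -6, -13, -4, -12, 2, -1]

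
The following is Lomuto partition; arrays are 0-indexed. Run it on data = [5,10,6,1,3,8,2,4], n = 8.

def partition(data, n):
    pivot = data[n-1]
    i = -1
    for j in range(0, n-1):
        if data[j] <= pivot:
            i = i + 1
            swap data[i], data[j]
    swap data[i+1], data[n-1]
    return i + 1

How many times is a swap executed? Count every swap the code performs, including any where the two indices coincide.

pivot=4, i=-1
j=0: 5>4, skip
j=1: 10>4, skip
j=2: 6>4, skip
j=3: 1≤4, i=0, swap(0,3) ⇒ [1,10,6,5,3,8,2,4]
j=4: 3≤4, i=1, swap(1,4) ⇒ [1,3,6,5,10,8,2,4]
j=5: 8>4, skip
j=6: 2≤4, i=2, swap(2,6) ⇒ [1,3,2,5,10,8,6,4]
swap(3,7) ⇒ [1,3,2,4,10,8,6,5]; return 3

4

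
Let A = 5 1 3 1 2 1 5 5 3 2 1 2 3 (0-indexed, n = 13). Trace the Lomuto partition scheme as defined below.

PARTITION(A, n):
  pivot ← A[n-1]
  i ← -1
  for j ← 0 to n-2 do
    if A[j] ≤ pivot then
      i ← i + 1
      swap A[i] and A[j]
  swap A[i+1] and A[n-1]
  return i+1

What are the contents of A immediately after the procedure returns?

pivot = A[12] = 3; i = -1
j=0: A[0]=5 > 3 → no swap
j=1: A[1]=1 ≤ 3 → i=0, swap A[0],A[1] → 1 5 3 1 2 1 5 5 3 2 1 2 3
j=2: A[2]=3 ≤ 3 → i=1, swap A[1],A[2] → 1 3 5 1 2 1 5 5 3 2 1 2 3
j=3: A[3]=1 ≤ 3 → i=2, swap A[2],A[3] → 1 3 1 5 2 1 5 5 3 2 1 2 3
j=4: A[4]=2 ≤ 3 → i=3, swap A[3],A[4] → 1 3 1 2 5 1 5 5 3 2 1 2 3
j=5: A[5]=1 ≤ 3 → i=4, swap A[4],A[5] → 1 3 1 2 1 5 5 5 3 2 1 2 3
j=6: A[6]=5 > 3 → no swap
j=7: A[7]=5 > 3 → no swap
j=8: A[8]=3 ≤ 3 → i=5, swap A[5],A[8] → 1 3 1 2 1 3 5 5 5 2 1 2 3
j=9: A[9]=2 ≤ 3 → i=6, swap A[6],A[9] → 1 3 1 2 1 3 2 5 5 5 1 2 3
j=10: A[10]=1 ≤ 3 → i=7, swap A[7],A[10] → 1 3 1 2 1 3 2 1 5 5 5 2 3
j=11: A[11]=2 ≤ 3 → i=8, swap A[8],A[11] → 1 3 1 2 1 3 2 1 2 5 5 5 3
final swap A[9],A[12] → 1 3 1 2 1 3 2 1 2 3 5 5 5; return 9

1 3 1 2 1 3 2 1 2 3 5 5 5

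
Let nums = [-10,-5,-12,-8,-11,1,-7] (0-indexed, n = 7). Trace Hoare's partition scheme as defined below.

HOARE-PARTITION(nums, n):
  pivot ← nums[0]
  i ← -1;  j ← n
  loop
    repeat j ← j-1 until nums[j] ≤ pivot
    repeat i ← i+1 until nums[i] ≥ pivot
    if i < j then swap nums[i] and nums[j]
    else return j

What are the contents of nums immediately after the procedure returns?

[-11,-12,-5,-8,-10,1,-7]

pivot = nums[0] = -10; i = -1, j = 7
j→4 (nums[4]=-11≤-10), i→0 (nums[0]=-10≥-10); i<j, swap → [-11,-5,-12,-8,-10,1,-7]
j→2 (nums[2]=-12≤-10), i→1 (nums[1]=-5≥-10); i<j, swap → [-11,-12,-5,-8,-10,1,-7]
j→1, i→2; i≥j, return j=1. nums = [-11,-12,-5,-8,-10,1,-7]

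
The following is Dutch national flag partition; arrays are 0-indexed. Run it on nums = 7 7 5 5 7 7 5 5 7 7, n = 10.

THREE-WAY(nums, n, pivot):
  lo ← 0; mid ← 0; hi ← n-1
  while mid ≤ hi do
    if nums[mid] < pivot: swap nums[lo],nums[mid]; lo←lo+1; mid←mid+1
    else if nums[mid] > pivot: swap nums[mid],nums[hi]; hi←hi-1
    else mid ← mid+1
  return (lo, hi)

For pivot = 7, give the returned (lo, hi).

(4, 9)

pivot = 7; lo=0, mid=0, hi=9
nums[mid]=7=7: mid=1
nums[mid]=7=7: mid=2
nums[mid]=5<7: swap nums[0],nums[2]; lo=1,mid=3 → 5 7 7 5 7 7 5 5 7 7
nums[mid]=5<7: swap nums[1],nums[3]; lo=2,mid=4 → 5 5 7 7 7 7 5 5 7 7
nums[mid]=7=7: mid=5
nums[mid]=7=7: mid=6
nums[mid]=5<7: swap nums[2],nums[6]; lo=3,mid=7 → 5 5 5 7 7 7 7 5 7 7
nums[mid]=5<7: swap nums[3],nums[7]; lo=4,mid=8 → 5 5 5 5 7 7 7 7 7 7
nums[mid]=7=7: mid=9
nums[mid]=7=7: mid=10
end: lo=4, hi=9; nums = 5 5 5 5 7 7 7 7 7 7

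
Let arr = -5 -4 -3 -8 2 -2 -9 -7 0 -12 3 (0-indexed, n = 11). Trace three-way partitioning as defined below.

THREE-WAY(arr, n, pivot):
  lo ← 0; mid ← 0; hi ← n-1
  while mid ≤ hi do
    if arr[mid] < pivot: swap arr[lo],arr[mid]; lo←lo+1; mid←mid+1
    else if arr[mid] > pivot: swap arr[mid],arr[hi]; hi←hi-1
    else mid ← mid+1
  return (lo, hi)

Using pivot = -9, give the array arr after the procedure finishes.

lo=0 mid=0 hi=10
-5>-9: swap(0,10), hi=9 ⇒ 3 -4 -3 -8 2 -2 -9 -7 0 -12 -5
3>-9: swap(0,9), hi=8 ⇒ -12 -4 -3 -8 2 -2 -9 -7 0 3 -5
-12<-9: swap(0,0), lo=1 mid=1 ⇒ -12 -4 -3 -8 2 -2 -9 -7 0 3 -5
-4>-9: swap(1,8), hi=7 ⇒ -12 0 -3 -8 2 -2 -9 -7 -4 3 -5
0>-9: swap(1,7), hi=6 ⇒ -12 -7 -3 -8 2 -2 -9 0 -4 3 -5
-7>-9: swap(1,6), hi=5 ⇒ -12 -9 -3 -8 2 -2 -7 0 -4 3 -5
-9=-9: mid=2
-3>-9: swap(2,5), hi=4 ⇒ -12 -9 -2 -8 2 -3 -7 0 -4 3 -5
-2>-9: swap(2,4), hi=3 ⇒ -12 -9 2 -8 -2 -3 -7 0 -4 3 -5
2>-9: swap(2,3), hi=2 ⇒ -12 -9 -8 2 -2 -3 -7 0 -4 3 -5
-8>-9: swap(2,2), hi=1 ⇒ -12 -9 -8 2 -2 -3 -7 0 -4 3 -5
done. lo=1 hi=1; arr=-12 -9 -8 2 -2 -3 -7 0 -4 3 -5

-12 -9 -8 2 -2 -3 -7 0 -4 3 -5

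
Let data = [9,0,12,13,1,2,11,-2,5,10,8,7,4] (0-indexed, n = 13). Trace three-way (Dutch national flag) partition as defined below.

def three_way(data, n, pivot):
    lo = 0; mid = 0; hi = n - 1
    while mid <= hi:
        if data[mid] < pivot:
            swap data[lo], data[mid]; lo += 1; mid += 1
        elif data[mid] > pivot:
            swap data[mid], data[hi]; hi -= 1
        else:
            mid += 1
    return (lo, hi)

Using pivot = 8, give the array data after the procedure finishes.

pivot = 8; lo=0, mid=0, hi=12
data[mid]=9>8: swap data[0],data[12]; hi=11 → [4,0,12,13,1,2,11,-2,5,10,8,7,9]
data[mid]=4<8: swap data[0],data[0]; lo=1,mid=1 → [4,0,12,13,1,2,11,-2,5,10,8,7,9]
data[mid]=0<8: swap data[1],data[1]; lo=2,mid=2 → [4,0,12,13,1,2,11,-2,5,10,8,7,9]
data[mid]=12>8: swap data[2],data[11]; hi=10 → [4,0,7,13,1,2,11,-2,5,10,8,12,9]
data[mid]=7<8: swap data[2],data[2]; lo=3,mid=3 → [4,0,7,13,1,2,11,-2,5,10,8,12,9]
data[mid]=13>8: swap data[3],data[10]; hi=9 → [4,0,7,8,1,2,11,-2,5,10,13,12,9]
data[mid]=8=8: mid=4
data[mid]=1<8: swap data[3],data[4]; lo=4,mid=5 → [4,0,7,1,8,2,11,-2,5,10,13,12,9]
data[mid]=2<8: swap data[4],data[5]; lo=5,mid=6 → [4,0,7,1,2,8,11,-2,5,10,13,12,9]
data[mid]=11>8: swap data[6],data[9]; hi=8 → [4,0,7,1,2,8,10,-2,5,11,13,12,9]
data[mid]=10>8: swap data[6],data[8]; hi=7 → [4,0,7,1,2,8,5,-2,10,11,13,12,9]
data[mid]=5<8: swap data[5],data[6]; lo=6,mid=7 → [4,0,7,1,2,5,8,-2,10,11,13,12,9]
data[mid]=-2<8: swap data[6],data[7]; lo=7,mid=8 → [4,0,7,1,2,5,-2,8,10,11,13,12,9]
end: lo=7, hi=7; data = [4,0,7,1,2,5,-2,8,10,11,13,12,9]

[4,0,7,1,2,5,-2,8,10,11,13,12,9]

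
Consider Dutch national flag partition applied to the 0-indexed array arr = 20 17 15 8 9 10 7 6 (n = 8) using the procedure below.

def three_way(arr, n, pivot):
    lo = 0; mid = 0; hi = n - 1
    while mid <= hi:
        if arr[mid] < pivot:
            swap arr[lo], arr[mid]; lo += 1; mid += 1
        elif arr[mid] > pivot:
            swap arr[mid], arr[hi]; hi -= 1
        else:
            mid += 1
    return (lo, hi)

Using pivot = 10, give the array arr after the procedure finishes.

6 7 8 9 10 15 17 20

lo=0 mid=0 hi=7
20>10: swap(0,7), hi=6 ⇒ 6 17 15 8 9 10 7 20
6<10: swap(0,0), lo=1 mid=1 ⇒ 6 17 15 8 9 10 7 20
17>10: swap(1,6), hi=5 ⇒ 6 7 15 8 9 10 17 20
7<10: swap(1,1), lo=2 mid=2 ⇒ 6 7 15 8 9 10 17 20
15>10: swap(2,5), hi=4 ⇒ 6 7 10 8 9 15 17 20
10=10: mid=3
8<10: swap(2,3), lo=3 mid=4 ⇒ 6 7 8 10 9 15 17 20
9<10: swap(3,4), lo=4 mid=5 ⇒ 6 7 8 9 10 15 17 20
done. lo=4 hi=4; arr=6 7 8 9 10 15 17 20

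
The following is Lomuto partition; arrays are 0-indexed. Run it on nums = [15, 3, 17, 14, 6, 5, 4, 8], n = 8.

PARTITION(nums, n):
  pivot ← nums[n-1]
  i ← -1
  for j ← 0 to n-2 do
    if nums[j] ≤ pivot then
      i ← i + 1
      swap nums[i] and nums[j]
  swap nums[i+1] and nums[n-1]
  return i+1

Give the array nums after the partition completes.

pivot=8, i=-1
j=0: 15>8, skip
j=1: 3≤8, i=0, swap(0,1) ⇒ [3, 15, 17, 14, 6, 5, 4, 8]
j=2: 17>8, skip
j=3: 14>8, skip
j=4: 6≤8, i=1, swap(1,4) ⇒ [3, 6, 17, 14, 15, 5, 4, 8]
j=5: 5≤8, i=2, swap(2,5) ⇒ [3, 6, 5, 14, 15, 17, 4, 8]
j=6: 4≤8, i=3, swap(3,6) ⇒ [3, 6, 5, 4, 15, 17, 14, 8]
swap(4,7) ⇒ [3, 6, 5, 4, 8, 17, 14, 15]; return 4

[3, 6, 5, 4, 8, 17, 14, 15]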